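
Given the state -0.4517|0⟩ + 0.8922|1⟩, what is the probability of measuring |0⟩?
0.204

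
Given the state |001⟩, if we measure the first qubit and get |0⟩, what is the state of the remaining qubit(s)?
|01⟩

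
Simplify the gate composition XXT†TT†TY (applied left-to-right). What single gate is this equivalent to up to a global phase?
Y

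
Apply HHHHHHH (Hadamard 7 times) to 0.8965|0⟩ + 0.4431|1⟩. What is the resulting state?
0.9472|0⟩ + 0.3206|1⟩

H² = I, so H^7 = H: a single Hadamard. With (a, b) = (0.8965, 0.4431), H gives ((a + b)/√2, (a − b)/√2) = (0.9472, 0.3206).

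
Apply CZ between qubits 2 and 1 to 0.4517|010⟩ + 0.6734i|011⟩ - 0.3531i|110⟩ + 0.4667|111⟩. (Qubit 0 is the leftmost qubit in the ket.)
0.4517|010⟩ - 0.6734i|011⟩ - 0.3531i|110⟩ - 0.4667|111⟩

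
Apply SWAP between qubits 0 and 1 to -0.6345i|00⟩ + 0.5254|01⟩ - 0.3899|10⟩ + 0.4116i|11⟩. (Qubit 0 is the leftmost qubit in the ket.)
-0.6345i|00⟩ - 0.3899|01⟩ + 0.5254|10⟩ + 0.4116i|11⟩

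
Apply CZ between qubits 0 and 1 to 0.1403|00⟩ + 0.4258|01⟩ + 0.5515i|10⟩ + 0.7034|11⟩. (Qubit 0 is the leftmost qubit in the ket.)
0.1403|00⟩ + 0.4258|01⟩ + 0.5515i|10⟩ - 0.7034|11⟩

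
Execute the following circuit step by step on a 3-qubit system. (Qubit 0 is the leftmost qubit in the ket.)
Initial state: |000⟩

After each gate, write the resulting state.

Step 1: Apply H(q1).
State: 1/√2|000⟩ + 1/√2|010⟩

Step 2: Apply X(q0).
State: 1/√2|100⟩ + 1/√2|110⟩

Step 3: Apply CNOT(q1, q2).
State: 1/√2|100⟩ + 1/√2|111⟩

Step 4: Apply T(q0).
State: (1/2 + (1/2)i)|100⟩ + (1/2 + (1/2)i)|111⟩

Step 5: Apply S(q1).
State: (1/2 + (1/2)i)|100⟩ + (-1/2 + (1/2)i)|111⟩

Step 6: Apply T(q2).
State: (1/2 + (1/2)i)|100⟩ - 1/√2|111⟩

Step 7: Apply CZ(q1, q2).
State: (1/2 + (1/2)i)|100⟩ + 1/√2|111⟩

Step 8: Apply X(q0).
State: (1/2 + (1/2)i)|000⟩ + 1/√2|011⟩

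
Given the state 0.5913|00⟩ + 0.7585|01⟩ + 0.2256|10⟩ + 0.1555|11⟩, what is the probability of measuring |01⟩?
0.5753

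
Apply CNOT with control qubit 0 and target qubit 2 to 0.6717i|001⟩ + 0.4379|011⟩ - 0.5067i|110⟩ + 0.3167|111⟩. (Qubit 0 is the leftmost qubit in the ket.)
0.6717i|001⟩ + 0.4379|011⟩ + 0.3167|110⟩ - 0.5067i|111⟩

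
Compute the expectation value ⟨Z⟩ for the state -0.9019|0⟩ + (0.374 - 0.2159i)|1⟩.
0.6269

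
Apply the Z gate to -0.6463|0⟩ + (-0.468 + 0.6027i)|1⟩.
-0.6463|0⟩ + (0.468 - 0.6027i)|1⟩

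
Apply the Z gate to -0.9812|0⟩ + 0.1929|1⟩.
-0.9812|0⟩ - 0.1929|1⟩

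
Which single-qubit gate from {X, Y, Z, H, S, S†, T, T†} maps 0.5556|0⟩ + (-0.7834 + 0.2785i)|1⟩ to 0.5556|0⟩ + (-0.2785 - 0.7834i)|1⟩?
S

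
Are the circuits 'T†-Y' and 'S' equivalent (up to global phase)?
No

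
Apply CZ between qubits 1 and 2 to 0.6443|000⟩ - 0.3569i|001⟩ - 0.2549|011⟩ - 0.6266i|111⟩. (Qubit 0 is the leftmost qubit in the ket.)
0.6443|000⟩ - 0.3569i|001⟩ + 0.2549|011⟩ + 0.6266i|111⟩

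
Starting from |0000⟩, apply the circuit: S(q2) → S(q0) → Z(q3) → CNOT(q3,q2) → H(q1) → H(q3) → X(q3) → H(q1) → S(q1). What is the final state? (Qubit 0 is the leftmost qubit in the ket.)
1/√2|0000⟩ + 1/√2|0001⟩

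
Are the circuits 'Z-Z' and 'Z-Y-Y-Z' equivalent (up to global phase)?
Yes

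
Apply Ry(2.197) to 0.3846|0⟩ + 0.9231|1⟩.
-0.6471|0⟩ + 0.7624|1⟩

Ry(2.197) = [[cos(θ/2), −sin(θ/2)], [sin(θ/2), cos(θ/2)]]; θ = 2.197, cos(θ/2) ≈ 0.454932, sin(θ/2) ≈ 0.890526.
With a = amp(|0⟩) = 0.3846 and b = amp(|1⟩) = 0.9231:
new amp(|0⟩) = (0.454932)·a + (-0.890526)·b = -0.6471
new amp(|1⟩) = (0.890526)·a + (0.454932)·b = 0.7624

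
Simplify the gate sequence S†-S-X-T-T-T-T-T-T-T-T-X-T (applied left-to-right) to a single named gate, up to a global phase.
T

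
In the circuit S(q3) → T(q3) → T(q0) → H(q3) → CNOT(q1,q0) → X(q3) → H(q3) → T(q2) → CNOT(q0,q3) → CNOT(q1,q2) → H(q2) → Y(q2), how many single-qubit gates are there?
9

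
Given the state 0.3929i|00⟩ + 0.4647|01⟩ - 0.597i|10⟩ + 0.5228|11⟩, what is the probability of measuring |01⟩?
0.2159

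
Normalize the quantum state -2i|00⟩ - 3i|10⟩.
-0.5547i|00⟩ - 0.8321i|10⟩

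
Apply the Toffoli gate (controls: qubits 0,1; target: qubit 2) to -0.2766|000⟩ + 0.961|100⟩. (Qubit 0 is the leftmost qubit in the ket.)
-0.2766|000⟩ + 0.961|100⟩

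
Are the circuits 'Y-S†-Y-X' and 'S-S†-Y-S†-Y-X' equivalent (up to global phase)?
Yes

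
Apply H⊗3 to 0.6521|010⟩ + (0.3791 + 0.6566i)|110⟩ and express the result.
(0.3646 + 0.2321i)|000⟩ + (0.3646 + 0.2321i)|001⟩ + (-0.3646 - 0.2321i)|010⟩ + (-0.3646 - 0.2321i)|011⟩ + (0.09652 - 0.2321i)|100⟩ + (0.09652 - 0.2321i)|101⟩ + (-0.09652 + 0.2321i)|110⟩ + (-0.09652 + 0.2321i)|111⟩

H⊗3 gives amp(|y⟩) = (1/2√2) Σ_x (−1)^(x·y) amp(|x⟩), where x·y is the number of positions in which both x and y have a 1.
|000⟩: (0.6521 + (0.3791 + 0.6566i))/(2√2) = (0.3646 + 0.2321i)
|001⟩: (0.6521 + (0.3791 + 0.6566i))/(2√2) = (0.3646 + 0.2321i)
|010⟩: (-0.6521 - (0.3791 + 0.6566i))/(2√2) = (-0.3646 - 0.2321i)
|011⟩: (-0.6521 - (0.3791 + 0.6566i))/(2√2) = (-0.3646 - 0.2321i)
|100⟩: (0.6521 - (0.3791 + 0.6566i))/(2√2) = (0.09652 - 0.2321i)
|101⟩: (0.6521 - (0.3791 + 0.6566i))/(2√2) = (0.09652 - 0.2321i)
|110⟩: (-0.6521 + (0.3791 + 0.6566i))/(2√2) = (-0.09652 + 0.2321i)
|111⟩: (-0.6521 + (0.3791 + 0.6566i))/(2√2) = (-0.09652 + 0.2321i)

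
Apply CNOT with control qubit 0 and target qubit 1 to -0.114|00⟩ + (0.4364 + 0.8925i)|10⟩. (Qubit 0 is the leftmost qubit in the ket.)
-0.114|00⟩ + (0.4364 + 0.8925i)|11⟩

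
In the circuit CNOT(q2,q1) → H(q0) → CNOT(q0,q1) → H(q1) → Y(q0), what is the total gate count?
5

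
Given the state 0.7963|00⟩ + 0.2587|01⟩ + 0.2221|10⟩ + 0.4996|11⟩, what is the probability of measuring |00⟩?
0.6341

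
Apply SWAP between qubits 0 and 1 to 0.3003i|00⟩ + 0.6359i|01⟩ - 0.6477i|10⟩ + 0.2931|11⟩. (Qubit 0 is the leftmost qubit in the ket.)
0.3003i|00⟩ - 0.6477i|01⟩ + 0.6359i|10⟩ + 0.2931|11⟩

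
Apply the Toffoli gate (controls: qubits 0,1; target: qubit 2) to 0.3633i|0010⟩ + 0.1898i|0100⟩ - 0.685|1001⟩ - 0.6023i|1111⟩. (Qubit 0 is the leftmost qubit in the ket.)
0.3633i|0010⟩ + 0.1898i|0100⟩ - 0.685|1001⟩ - 0.6023i|1101⟩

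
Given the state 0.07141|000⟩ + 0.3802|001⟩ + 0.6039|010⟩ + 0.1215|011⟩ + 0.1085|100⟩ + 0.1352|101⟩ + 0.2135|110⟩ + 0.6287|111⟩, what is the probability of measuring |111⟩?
0.3953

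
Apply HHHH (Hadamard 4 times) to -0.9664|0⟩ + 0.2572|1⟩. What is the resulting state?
-0.9664|0⟩ + 0.2572|1⟩

H² = I, so an even number of Hadamards cancels: H^4 = I and the state is unchanged.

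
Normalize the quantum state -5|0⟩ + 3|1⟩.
-0.8575|0⟩ + 0.5145|1⟩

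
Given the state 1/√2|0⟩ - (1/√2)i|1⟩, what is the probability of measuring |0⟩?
1/2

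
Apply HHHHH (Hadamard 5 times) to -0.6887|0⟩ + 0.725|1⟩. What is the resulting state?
0.02567|0⟩ - 0.9996|1⟩

H² = I, so H^5 = H: a single Hadamard. With (a, b) = (-0.6887, 0.725), H gives ((a + b)/√2, (a − b)/√2) = (0.02567, -0.9996).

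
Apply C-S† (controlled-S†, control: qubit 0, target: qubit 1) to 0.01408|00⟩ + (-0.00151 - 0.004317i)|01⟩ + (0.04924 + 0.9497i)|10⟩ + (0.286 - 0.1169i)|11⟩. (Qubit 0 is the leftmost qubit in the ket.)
0.01408|00⟩ + (-0.00151 - 0.004317i)|01⟩ + (0.04924 + 0.9497i)|10⟩ + (-0.1169 - 0.286i)|11⟩

C-S† leaves the control-|0⟩ kets |00⟩, |01⟩ unchanged and applies S† to qubit 1 on the control-|1⟩ pair (|10⟩, |11⟩).
S† = [[1, 0], [0, -i]].
With a = amp(|10⟩) = (0.04924 + 0.9497i) and b = amp(|11⟩) = (0.286 - 0.1169i):
new amp(|10⟩) = (1)·a = (0.04924 + 0.9497i)
new amp(|11⟩) = (-i)·b = (-0.1169 - 0.286i)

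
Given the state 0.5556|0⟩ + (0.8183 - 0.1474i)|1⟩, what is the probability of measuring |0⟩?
0.3087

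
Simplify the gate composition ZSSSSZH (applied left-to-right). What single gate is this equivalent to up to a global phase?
H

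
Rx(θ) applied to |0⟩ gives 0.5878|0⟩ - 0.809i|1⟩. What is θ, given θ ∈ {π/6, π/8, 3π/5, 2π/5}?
3π/5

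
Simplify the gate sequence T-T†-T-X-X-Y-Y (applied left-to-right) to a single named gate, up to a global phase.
T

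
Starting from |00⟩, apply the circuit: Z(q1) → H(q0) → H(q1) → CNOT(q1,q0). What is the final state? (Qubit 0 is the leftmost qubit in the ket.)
1/2|00⟩ + 1/2|01⟩ + 1/2|10⟩ + 1/2|11⟩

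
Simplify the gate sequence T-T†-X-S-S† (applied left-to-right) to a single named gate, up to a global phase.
X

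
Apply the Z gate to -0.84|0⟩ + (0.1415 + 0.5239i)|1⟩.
-0.84|0⟩ + (-0.1415 - 0.5239i)|1⟩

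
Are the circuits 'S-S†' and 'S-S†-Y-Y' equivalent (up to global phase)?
Yes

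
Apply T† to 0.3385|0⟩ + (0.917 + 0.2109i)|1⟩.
0.3385|0⟩ + (0.7975 - 0.4993i)|1⟩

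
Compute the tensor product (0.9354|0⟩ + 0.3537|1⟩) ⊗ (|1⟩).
0.9354|01⟩ + 0.3537|11⟩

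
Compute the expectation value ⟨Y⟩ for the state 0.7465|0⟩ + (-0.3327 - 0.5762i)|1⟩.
-0.8603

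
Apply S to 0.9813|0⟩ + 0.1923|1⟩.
0.9813|0⟩ + 0.1923i|1⟩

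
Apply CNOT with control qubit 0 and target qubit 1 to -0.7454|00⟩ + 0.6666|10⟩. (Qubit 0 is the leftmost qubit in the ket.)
-0.7454|00⟩ + 0.6666|11⟩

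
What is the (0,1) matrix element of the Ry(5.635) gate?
-0.3184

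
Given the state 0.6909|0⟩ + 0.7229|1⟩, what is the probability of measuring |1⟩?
0.5226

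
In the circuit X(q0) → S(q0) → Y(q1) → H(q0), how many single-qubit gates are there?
4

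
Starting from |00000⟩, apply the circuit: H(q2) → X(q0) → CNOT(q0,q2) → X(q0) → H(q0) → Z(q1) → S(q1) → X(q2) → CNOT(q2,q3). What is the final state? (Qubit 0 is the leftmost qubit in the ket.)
1/2|00000⟩ + 1/2|00110⟩ + 1/2|10000⟩ + 1/2|10110⟩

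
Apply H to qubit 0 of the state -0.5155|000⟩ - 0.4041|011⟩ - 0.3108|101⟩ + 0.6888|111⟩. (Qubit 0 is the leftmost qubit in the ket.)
-0.3645|000⟩ - 0.2198|001⟩ + 0.2013|011⟩ - 0.3645|100⟩ + 0.2198|101⟩ - 0.7728|111⟩

H on qubit 0 mixes each pair of kets that differ only in qubit 0: amplitudes (a, b) of (|…0…⟩, |…1…⟩) become ((a + b)/√2, (a − b)/√2). Kets absent from the input have amplitude 0.
(|000⟩, |100⟩): (a, b) = (-0.5155, 0) → (-0.3645, -0.3645)
(|001⟩, |101⟩): (a, b) = (0, -0.3108) → (-0.2198, 0.2198)
(|011⟩, |111⟩): (a, b) = (-0.4041, 0.6888) → (0.2013, -0.7728)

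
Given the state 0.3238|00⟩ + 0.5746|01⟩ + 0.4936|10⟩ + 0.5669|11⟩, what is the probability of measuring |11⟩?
0.3214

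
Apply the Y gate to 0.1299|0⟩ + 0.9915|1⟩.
-0.9915i|0⟩ + 0.1299i|1⟩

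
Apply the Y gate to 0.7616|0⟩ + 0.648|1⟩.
-0.648i|0⟩ + 0.7616i|1⟩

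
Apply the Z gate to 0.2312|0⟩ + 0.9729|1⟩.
0.2312|0⟩ - 0.9729|1⟩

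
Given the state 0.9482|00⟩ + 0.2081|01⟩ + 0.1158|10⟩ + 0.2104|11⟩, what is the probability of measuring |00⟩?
0.8991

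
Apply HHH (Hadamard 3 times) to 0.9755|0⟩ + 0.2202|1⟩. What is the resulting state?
0.8455|0⟩ + 0.5341|1⟩

H² = I, so H^3 = H: a single Hadamard. With (a, b) = (0.9755, 0.2202), H gives ((a + b)/√2, (a − b)/√2) = (0.8455, 0.5341).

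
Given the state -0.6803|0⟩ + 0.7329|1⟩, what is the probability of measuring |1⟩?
0.5371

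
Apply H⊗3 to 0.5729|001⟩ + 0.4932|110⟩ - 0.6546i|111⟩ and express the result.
(0.3769 - 0.2314i)|000⟩ + (-0.02818 + 0.2314i)|001⟩ + (0.02818 + 0.2314i)|010⟩ + (-0.3769 - 0.2314i)|011⟩ + (0.02818 + 0.2314i)|100⟩ + (-0.3769 - 0.2314i)|101⟩ + (0.3769 - 0.2314i)|110⟩ + (-0.02818 + 0.2314i)|111⟩

H⊗3 gives amp(|y⟩) = (1/2√2) Σ_x (−1)^(x·y) amp(|x⟩), where x·y is the number of positions in which both x and y have a 1.
|000⟩: (0.5729 + 0.4932 - 0.6546i)/(2√2) = (0.3769 - 0.2314i)
|001⟩: (-0.5729 + 0.4932 + 0.6546i)/(2√2) = (-0.02818 + 0.2314i)
|010⟩: (0.5729 - 0.4932 + 0.6546i)/(2√2) = (0.02818 + 0.2314i)
|011⟩: (-0.5729 - 0.4932 - 0.6546i)/(2√2) = (-0.3769 - 0.2314i)
|100⟩: (0.5729 - 0.4932 + 0.6546i)/(2√2) = (0.02818 + 0.2314i)
|101⟩: (-0.5729 - 0.4932 - 0.6546i)/(2√2) = (-0.3769 - 0.2314i)
|110⟩: (0.5729 + 0.4932 - 0.6546i)/(2√2) = (0.3769 - 0.2314i)
|111⟩: (-0.5729 + 0.4932 + 0.6546i)/(2√2) = (-0.02818 + 0.2314i)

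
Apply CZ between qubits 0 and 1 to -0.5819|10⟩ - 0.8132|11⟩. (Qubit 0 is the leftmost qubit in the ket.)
-0.5819|10⟩ + 0.8132|11⟩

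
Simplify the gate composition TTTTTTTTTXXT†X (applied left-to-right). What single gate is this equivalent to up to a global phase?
X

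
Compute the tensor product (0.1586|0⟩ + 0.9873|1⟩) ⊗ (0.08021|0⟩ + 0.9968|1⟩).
0.01272|00⟩ + 0.1581|01⟩ + 0.07919|10⟩ + 0.9841|11⟩

amp(|b₁b₂…⟩) = product of the factor amplitudes for bits b₁, b₂, …; only kets whose every factor amplitude is nonzero survive.
|00⟩: (0.1586)(0.08021) = 0.01272
|01⟩: (0.1586)(0.9968) = 0.1581
|10⟩: (0.9873)(0.08021) = 0.07919
|11⟩: (0.9873)(0.9968) = 0.9841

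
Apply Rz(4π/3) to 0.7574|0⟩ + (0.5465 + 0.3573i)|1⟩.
(-0.3787 - 0.6559i)|0⟩ + (-0.5827 + 0.2946i)|1⟩

Rz(4π/3) = [[e^(−iθ/2), 0], [0, e^(iθ/2)]] with e^(±iθ/2) = cos(θ/2) ± i·sin(θ/2); θ = 4π/3, cos(θ/2) ≈ -0.5, sin(θ/2) ≈ 0.866025.
With a = amp(|0⟩) = 0.7574 and b = amp(|1⟩) = (0.5465 + 0.3573i):
new amp(|0⟩) = (-0.5 - 0.866025i)·a = (-0.3787 - 0.6559i)
new amp(|1⟩) = (-0.5 + 0.866025i)·b = (-0.5827 + 0.2946i)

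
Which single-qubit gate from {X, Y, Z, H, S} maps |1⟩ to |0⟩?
X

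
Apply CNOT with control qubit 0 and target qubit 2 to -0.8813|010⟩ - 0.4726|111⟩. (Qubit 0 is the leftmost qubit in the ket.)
-0.8813|010⟩ - 0.4726|110⟩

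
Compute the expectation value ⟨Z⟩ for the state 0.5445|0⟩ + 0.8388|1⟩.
-0.4071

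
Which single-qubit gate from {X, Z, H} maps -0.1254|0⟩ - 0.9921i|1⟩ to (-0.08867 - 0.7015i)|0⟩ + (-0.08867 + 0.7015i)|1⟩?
H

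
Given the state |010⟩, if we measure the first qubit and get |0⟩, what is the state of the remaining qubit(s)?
|10⟩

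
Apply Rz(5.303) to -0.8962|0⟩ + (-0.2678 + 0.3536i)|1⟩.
(0.7907 + 0.4218i)|0⟩ + (0.06983 - 0.438i)|1⟩

Rz(5.303) = [[e^(−iθ/2), 0], [0, e^(iθ/2)]] with e^(±iθ/2) = cos(θ/2) ± i·sin(θ/2); θ = 5.303, cos(θ/2) ≈ -0.882289, sin(θ/2) ≈ 0.470708.
With a = amp(|0⟩) = -0.8962 and b = amp(|1⟩) = (-0.2678 + 0.3536i):
new amp(|0⟩) = (-0.882289 - 0.470708i)·a = (0.7907 + 0.4218i)
new amp(|1⟩) = (-0.882289 + 0.470708i)·b = (0.06983 - 0.438i)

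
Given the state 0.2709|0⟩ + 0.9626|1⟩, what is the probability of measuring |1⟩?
0.9266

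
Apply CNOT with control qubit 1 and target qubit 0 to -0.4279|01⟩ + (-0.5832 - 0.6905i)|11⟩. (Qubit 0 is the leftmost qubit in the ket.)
(-0.5832 - 0.6905i)|01⟩ - 0.4279|11⟩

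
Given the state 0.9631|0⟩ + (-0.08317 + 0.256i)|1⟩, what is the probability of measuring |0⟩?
0.9276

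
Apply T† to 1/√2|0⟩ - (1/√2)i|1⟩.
1/√2|0⟩ + (-1/2 - (1/2)i)|1⟩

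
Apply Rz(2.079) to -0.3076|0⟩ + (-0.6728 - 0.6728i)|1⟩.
(-0.1558 + 0.2652i)|0⟩ + (0.2392 - 0.9209i)|1⟩

Rz(2.079) = [[e^(−iθ/2), 0], [0, e^(iθ/2)]] with e^(±iθ/2) = cos(θ/2) ± i·sin(θ/2); θ = 2.079, cos(θ/2) ≈ 0.506651, sin(θ/2) ≈ 0.862151.
With a = amp(|0⟩) = -0.3076 and b = amp(|1⟩) = (-0.6728 - 0.6728i):
new amp(|0⟩) = (0.506651 - 0.862151i)·a = (-0.1558 + 0.2652i)
new amp(|1⟩) = (0.506651 + 0.862151i)·b = (0.2392 - 0.9209i)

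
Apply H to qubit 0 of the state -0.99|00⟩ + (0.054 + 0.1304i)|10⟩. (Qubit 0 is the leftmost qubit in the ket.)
(-0.6619 + 0.09221i)|00⟩ + (-0.7382 - 0.09221i)|10⟩

H on qubit 0 mixes each pair of kets that differ only in qubit 0: amplitudes (a, b) of (|…0…⟩, |…1…⟩) become ((a + b)/√2, (a − b)/√2). Kets absent from the input have amplitude 0.
(|00⟩, |10⟩): (a, b) = (-0.99, (0.054 + 0.1304i)) → ((-0.6619 + 0.09221i), (-0.7382 - 0.09221i))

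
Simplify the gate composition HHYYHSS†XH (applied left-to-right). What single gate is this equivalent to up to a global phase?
Z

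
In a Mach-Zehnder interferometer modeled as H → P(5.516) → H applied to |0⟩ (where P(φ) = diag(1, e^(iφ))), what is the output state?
(0.8599 - 0.3471i)|0⟩ + (0.1401 + 0.3471i)|1⟩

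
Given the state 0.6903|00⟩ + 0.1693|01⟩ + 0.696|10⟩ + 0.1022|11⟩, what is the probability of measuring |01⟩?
0.02866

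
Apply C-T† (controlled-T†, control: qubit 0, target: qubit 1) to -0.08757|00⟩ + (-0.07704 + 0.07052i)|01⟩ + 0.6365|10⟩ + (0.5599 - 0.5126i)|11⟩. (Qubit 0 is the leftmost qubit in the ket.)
-0.08757|00⟩ + (-0.07704 + 0.07052i)|01⟩ + 0.6365|10⟩ + (0.03345 - 0.7584i)|11⟩

C-T† leaves the control-|0⟩ kets |00⟩, |01⟩ unchanged and applies T† to qubit 1 on the control-|1⟩ pair (|10⟩, |11⟩).
T† = [[1, 0], [0, (1/√2 - (1/√2)i)]].
With a = amp(|10⟩) = 0.6365 and b = amp(|11⟩) = (0.5599 - 0.5126i):
new amp(|10⟩) = (1)·a = 0.6365
new amp(|11⟩) = (1/√2 - (1/√2)i)·b = (0.03345 - 0.7584i)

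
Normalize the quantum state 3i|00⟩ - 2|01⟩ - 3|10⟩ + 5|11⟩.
0.4376i|00⟩ - 0.2917|01⟩ - 0.4376|10⟩ + 0.7293|11⟩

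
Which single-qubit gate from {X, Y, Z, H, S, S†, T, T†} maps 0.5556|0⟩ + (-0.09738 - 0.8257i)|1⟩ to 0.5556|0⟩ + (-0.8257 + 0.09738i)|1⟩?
S†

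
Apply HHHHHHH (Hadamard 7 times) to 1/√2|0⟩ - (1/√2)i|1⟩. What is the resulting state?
(1/2 - (1/2)i)|0⟩ + (1/2 + (1/2)i)|1⟩

H² = I, so H^7 = H: a single Hadamard. With (a, b) = (1/√2, -(1/√2)i), H gives ((a + b)/√2, (a − b)/√2) = ((1/2 - (1/2)i), (1/2 + (1/2)i)).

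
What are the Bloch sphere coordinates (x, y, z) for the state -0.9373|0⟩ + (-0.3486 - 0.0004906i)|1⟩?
(0.6535, 0.0009197, 0.757)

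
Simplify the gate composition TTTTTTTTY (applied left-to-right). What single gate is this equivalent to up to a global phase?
Y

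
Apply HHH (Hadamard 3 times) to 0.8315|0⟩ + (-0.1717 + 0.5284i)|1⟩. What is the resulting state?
(0.4665 + 0.3736i)|0⟩ + (0.7094 - 0.3736i)|1⟩

H² = I, so H^3 = H: a single Hadamard. With (a, b) = (0.8315, (-0.1717 + 0.5284i)), H gives ((a + b)/√2, (a − b)/√2) = ((0.4665 + 0.3736i), (0.7094 - 0.3736i)).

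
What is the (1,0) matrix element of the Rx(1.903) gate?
-0.8143i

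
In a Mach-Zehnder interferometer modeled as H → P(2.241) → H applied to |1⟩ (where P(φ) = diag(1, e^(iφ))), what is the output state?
(0.8106 - 0.3918i)|0⟩ + (0.1894 + 0.3918i)|1⟩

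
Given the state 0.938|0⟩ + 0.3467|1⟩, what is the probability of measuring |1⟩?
0.1202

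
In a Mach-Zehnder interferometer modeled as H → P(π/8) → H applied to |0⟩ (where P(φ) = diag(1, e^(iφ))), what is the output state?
(0.9619 + 0.1913i)|0⟩ + (0.03806 - 0.1913i)|1⟩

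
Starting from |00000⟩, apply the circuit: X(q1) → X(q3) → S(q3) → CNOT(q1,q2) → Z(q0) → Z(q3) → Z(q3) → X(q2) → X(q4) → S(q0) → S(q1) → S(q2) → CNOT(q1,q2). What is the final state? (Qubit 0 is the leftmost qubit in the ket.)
-|01111⟩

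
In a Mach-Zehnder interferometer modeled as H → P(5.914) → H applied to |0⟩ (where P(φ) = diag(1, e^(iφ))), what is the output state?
(0.9663 - 0.1804i)|0⟩ + (0.03369 + 0.1804i)|1⟩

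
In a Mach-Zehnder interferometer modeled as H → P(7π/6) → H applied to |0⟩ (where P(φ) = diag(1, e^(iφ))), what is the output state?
(0.06699 - 0.25i)|0⟩ + (0.933 + 0.25i)|1⟩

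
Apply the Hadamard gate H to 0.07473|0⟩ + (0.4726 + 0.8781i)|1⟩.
(0.387 + 0.6209i)|0⟩ + (-0.2813 - 0.6209i)|1⟩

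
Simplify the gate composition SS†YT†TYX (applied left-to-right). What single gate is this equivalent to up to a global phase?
X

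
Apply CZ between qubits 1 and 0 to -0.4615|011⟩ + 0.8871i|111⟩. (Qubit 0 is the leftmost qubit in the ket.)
-0.4615|011⟩ - 0.8871i|111⟩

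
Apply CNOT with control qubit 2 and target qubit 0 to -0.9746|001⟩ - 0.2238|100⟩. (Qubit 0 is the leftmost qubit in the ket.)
-0.2238|100⟩ - 0.9746|101⟩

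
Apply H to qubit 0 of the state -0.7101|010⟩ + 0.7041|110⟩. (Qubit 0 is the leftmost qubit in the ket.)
-0.004243|010⟩ - |110⟩

H on qubit 0 mixes each pair of kets that differ only in qubit 0: amplitudes (a, b) of (|…0…⟩, |…1…⟩) become ((a + b)/√2, (a − b)/√2). Kets absent from the input have amplitude 0.
(|010⟩, |110⟩): (a, b) = (-0.7101, 0.7041) → (-0.004243, -1)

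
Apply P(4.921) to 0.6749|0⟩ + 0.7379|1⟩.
0.6749|0⟩ + (0.1528 - 0.7219i)|1⟩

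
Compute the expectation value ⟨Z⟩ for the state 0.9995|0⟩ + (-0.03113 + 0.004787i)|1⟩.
0.998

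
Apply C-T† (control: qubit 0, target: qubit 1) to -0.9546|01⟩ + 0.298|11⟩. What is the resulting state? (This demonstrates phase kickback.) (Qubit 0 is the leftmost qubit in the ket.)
-0.9546|01⟩ + (0.2107 - 0.2107i)|11⟩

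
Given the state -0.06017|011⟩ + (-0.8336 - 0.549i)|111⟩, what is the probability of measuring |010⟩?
0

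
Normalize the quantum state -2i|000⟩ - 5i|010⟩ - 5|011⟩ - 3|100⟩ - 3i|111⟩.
-0.2357i|000⟩ - 0.5893i|010⟩ - 0.5893|011⟩ - 1/√8|100⟩ - (1/√8)i|111⟩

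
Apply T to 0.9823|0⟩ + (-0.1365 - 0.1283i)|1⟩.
0.9823|0⟩ + (-0.005798 - 0.1872i)|1⟩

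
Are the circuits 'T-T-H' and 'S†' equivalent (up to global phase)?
No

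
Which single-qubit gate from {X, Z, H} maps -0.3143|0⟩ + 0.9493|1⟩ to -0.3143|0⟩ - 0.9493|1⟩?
Z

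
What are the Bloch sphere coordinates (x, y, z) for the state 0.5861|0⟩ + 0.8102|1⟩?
(0.9497, 0, -0.3129)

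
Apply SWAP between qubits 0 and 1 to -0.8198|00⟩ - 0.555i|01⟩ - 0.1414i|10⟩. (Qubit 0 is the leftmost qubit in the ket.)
-0.8198|00⟩ - 0.1414i|01⟩ - 0.555i|10⟩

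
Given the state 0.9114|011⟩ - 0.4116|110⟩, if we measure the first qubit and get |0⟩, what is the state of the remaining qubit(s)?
|11⟩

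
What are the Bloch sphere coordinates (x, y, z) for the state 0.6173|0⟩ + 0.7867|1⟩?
(0.9713, 0, -0.2378)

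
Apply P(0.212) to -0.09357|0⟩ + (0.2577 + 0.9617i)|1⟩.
-0.09357|0⟩ + (0.04957 + 0.9944i)|1⟩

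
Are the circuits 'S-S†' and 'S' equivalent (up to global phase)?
No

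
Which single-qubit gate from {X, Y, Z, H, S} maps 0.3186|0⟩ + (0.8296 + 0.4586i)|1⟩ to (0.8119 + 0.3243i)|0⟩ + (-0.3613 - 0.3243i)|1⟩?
H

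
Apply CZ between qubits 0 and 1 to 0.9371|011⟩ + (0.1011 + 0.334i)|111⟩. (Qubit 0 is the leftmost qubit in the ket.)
0.9371|011⟩ + (-0.1011 - 0.334i)|111⟩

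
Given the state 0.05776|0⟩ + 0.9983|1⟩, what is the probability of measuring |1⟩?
0.9966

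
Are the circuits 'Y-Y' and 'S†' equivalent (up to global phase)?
No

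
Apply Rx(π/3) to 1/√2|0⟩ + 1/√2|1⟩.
(0.6124 - (1/√8)i)|0⟩ + (0.6124 - (1/√8)i)|1⟩

Rx(π/3) = [[cos(θ/2), −i·sin(θ/2)], [−i·sin(θ/2), cos(θ/2)]]; θ = π/3, cos(θ/2) ≈ 0.866025, sin(θ/2) ≈ 0.5.
With a = amp(|0⟩) = 1/√2 and b = amp(|1⟩) = 1/√2:
new amp(|0⟩) = (0.866025)·a + (-0.5i)·b = (0.6124 - (1/√8)i)
new amp(|1⟩) = (-0.5i)·a + (0.866025)·b = (0.6124 - (1/√8)i)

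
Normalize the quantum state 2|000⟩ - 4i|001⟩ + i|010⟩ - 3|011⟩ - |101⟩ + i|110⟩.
1/√8|000⟩ - (1/√2)i|001⟩ + 0.1768i|010⟩ - 0.5303|011⟩ - 0.1768|101⟩ + 0.1768i|110⟩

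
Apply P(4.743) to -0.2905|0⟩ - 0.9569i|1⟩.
-0.2905|0⟩ + (-0.9565 - 0.02929i)|1⟩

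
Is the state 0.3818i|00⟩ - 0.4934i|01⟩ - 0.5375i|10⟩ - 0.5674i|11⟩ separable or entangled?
Entangled

Writing the state as a|00⟩ + b|01⟩ + c|10⟩ + d|11⟩, it is a product state iff ad − bc = 0.
Here (a, b, c, d) = (0.3818i, -0.4934i, -0.5375i, -0.5674i): ad − bc = (0.3818i)(-0.5674i) − (-0.4934i)(-0.5375i) = 0.4818 ≠ 0, so the state is entangled.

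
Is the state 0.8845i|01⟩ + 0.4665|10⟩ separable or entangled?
Entangled

Writing the state as a|00⟩ + b|01⟩ + c|10⟩ + d|11⟩, it is a product state iff ad − bc = 0.
Here (a, b, c, d) = (0, 0.8845i, 0.4665, 0): ad − bc = (0)(0) − (0.8845i)(0.4665) = -0.4126i ≠ 0, so the state is entangled.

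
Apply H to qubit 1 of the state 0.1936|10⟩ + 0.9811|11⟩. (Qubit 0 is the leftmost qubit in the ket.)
0.8306|10⟩ - 0.5568|11⟩

H on qubit 1 mixes each pair of kets that differ only in qubit 1: amplitudes (a, b) of (|…0…⟩, |…1…⟩) become ((a + b)/√2, (a − b)/√2). Kets absent from the input have amplitude 0.
(|10⟩, |11⟩): (a, b) = (0.1936, 0.9811) → (0.8306, -0.5568)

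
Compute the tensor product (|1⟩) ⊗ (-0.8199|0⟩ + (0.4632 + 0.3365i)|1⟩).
-0.8199|10⟩ + (0.4632 + 0.3365i)|11⟩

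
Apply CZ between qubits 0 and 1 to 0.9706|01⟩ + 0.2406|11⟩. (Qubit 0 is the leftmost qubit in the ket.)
0.9706|01⟩ - 0.2406|11⟩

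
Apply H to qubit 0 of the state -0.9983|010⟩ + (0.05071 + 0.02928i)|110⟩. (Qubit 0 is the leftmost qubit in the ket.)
(-0.67 + 0.0207i)|010⟩ + (-0.7418 - 0.0207i)|110⟩

H on qubit 0 mixes each pair of kets that differ only in qubit 0: amplitudes (a, b) of (|…0…⟩, |…1…⟩) become ((a + b)/√2, (a − b)/√2). Kets absent from the input have amplitude 0.
(|010⟩, |110⟩): (a, b) = (-0.9983, (0.05071 + 0.02928i)) → ((-0.67 + 0.0207i), (-0.7418 - 0.0207i))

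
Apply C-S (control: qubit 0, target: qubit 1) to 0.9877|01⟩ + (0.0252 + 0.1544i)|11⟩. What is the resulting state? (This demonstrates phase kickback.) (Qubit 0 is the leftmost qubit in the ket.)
0.9877|01⟩ + (-0.1544 + 0.0252i)|11⟩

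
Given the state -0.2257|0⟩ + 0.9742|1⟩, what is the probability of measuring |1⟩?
0.9491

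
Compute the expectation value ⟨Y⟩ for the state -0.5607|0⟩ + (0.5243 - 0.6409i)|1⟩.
0.7187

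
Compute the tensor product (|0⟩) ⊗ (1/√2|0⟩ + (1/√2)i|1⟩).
1/√2|00⟩ + (1/√2)i|01⟩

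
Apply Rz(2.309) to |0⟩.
(0.4044 - 0.9146i)|0⟩

Rz(2.309) = [[e^(−iθ/2), 0], [0, e^(iθ/2)]] with e^(±iθ/2) = cos(θ/2) ± i·sin(θ/2); θ = 2.309, cos(θ/2) ≈ 0.404376, sin(θ/2) ≈ 0.914593.
With a = amp(|0⟩) = 1 and b = amp(|1⟩) = 0:
new amp(|0⟩) = (0.404376 - 0.914593i)·a = (0.4044 - 0.9146i)
new amp(|1⟩) = (0.404376 + 0.914593i)·b = 0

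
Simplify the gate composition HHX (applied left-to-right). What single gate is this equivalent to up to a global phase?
X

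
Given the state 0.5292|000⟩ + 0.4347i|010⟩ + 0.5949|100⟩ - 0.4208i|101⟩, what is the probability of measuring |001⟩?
0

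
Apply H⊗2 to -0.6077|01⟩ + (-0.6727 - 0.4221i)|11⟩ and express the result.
(-0.6402 - 0.2111i)|00⟩ + (0.6402 + 0.2111i)|01⟩ + (0.0325 + 0.2111i)|10⟩ + (-0.0325 - 0.2111i)|11⟩

H⊗2 gives amp(|y⟩) = (1/2) Σ_x (−1)^(x·y) amp(|x⟩), where x·y is the number of positions in which both x and y have a 1.
|00⟩: (-0.6077 + (-0.6727 - 0.4221i))/2 = (-0.6402 - 0.2111i)
|01⟩: (0.6077 - (-0.6727 - 0.4221i))/2 = (0.6402 + 0.2111i)
|10⟩: (-0.6077 - (-0.6727 - 0.4221i))/2 = (0.0325 + 0.2111i)
|11⟩: (0.6077 + (-0.6727 - 0.4221i))/2 = (-0.0325 - 0.2111i)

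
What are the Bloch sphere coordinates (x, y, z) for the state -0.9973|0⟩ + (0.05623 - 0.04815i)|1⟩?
(-0.1122, 0.09604, 0.9891)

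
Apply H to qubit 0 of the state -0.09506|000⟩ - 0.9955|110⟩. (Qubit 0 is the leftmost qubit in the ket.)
-0.06722|000⟩ - 0.7039|010⟩ - 0.06722|100⟩ + 0.7039|110⟩

H on qubit 0 mixes each pair of kets that differ only in qubit 0: amplitudes (a, b) of (|…0…⟩, |…1…⟩) become ((a + b)/√2, (a − b)/√2). Kets absent from the input have amplitude 0.
(|000⟩, |100⟩): (a, b) = (-0.09506, 0) → (-0.06722, -0.06722)
(|010⟩, |110⟩): (a, b) = (0, -0.9955) → (-0.7039, 0.7039)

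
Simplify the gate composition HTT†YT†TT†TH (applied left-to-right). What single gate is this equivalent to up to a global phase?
Y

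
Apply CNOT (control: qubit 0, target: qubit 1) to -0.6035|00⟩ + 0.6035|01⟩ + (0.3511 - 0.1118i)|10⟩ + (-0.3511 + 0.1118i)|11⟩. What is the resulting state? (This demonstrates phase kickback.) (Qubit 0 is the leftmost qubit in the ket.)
-0.6035|00⟩ + 0.6035|01⟩ + (-0.3511 + 0.1118i)|10⟩ + (0.3511 - 0.1118i)|11⟩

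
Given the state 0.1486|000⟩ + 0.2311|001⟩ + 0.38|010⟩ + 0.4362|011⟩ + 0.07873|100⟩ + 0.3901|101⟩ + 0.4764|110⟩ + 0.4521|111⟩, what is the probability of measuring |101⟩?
0.1522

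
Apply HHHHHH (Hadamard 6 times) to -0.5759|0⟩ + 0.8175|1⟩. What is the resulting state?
-0.5759|0⟩ + 0.8175|1⟩

H² = I, so an even number of Hadamards cancels: H^6 = I and the state is unchanged.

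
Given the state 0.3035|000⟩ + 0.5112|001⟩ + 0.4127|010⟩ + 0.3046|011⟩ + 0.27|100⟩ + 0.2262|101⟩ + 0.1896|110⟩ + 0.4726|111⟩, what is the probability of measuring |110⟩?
0.03595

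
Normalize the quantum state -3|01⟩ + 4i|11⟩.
-0.6|01⟩ + 0.8i|11⟩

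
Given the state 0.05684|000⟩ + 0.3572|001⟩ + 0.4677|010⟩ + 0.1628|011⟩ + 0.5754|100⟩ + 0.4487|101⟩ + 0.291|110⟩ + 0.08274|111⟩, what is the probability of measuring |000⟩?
0.003231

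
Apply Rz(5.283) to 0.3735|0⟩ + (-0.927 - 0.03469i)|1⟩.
(-0.3278 - 0.1791i)|0⟩ + (0.8301 - 0.4141i)|1⟩

Rz(5.283) = [[e^(−iθ/2), 0], [0, e^(iθ/2)]] with e^(±iθ/2) = cos(θ/2) ± i·sin(θ/2); θ = 5.283, cos(θ/2) ≈ -0.877538, sin(θ/2) ≈ 0.479507.
With a = amp(|0⟩) = 0.3735 and b = amp(|1⟩) = (-0.927 - 0.03469i):
new amp(|0⟩) = (-0.877538 - 0.479507i)·a = (-0.3278 - 0.1791i)
new amp(|1⟩) = (-0.877538 + 0.479507i)·b = (0.8301 - 0.4141i)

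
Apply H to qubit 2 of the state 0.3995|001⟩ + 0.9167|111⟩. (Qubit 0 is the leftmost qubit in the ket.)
0.2825|000⟩ - 0.2825|001⟩ + 0.6482|110⟩ - 0.6482|111⟩

H on qubit 2 mixes each pair of kets that differ only in qubit 2: amplitudes (a, b) of (|…0…⟩, |…1…⟩) become ((a + b)/√2, (a − b)/√2). Kets absent from the input have amplitude 0.
(|000⟩, |001⟩): (a, b) = (0, 0.3995) → (0.2825, -0.2825)
(|110⟩, |111⟩): (a, b) = (0, 0.9167) → (0.6482, -0.6482)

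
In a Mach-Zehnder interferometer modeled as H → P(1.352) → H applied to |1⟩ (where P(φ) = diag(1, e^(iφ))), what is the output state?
(0.3915 - 0.4881i)|0⟩ + (0.6085 + 0.4881i)|1⟩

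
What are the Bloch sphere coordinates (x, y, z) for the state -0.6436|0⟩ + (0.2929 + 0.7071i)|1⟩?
(-0.377, -0.9102, -0.1716)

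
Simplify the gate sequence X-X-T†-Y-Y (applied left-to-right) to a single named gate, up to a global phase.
T†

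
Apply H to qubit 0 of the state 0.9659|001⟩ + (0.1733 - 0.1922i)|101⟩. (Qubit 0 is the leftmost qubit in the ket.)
(0.8055 - 0.1359i)|001⟩ + (0.5605 + 0.1359i)|101⟩

H on qubit 0 mixes each pair of kets that differ only in qubit 0: amplitudes (a, b) of (|…0…⟩, |…1…⟩) become ((a + b)/√2, (a − b)/√2). Kets absent from the input have amplitude 0.
(|001⟩, |101⟩): (a, b) = (0.9659, (0.1733 - 0.1922i)) → ((0.8055 - 0.1359i), (0.5605 + 0.1359i))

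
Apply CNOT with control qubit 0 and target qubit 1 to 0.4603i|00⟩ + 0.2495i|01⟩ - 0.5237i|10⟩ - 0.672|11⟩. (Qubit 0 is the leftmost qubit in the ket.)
0.4603i|00⟩ + 0.2495i|01⟩ - 0.672|10⟩ - 0.5237i|11⟩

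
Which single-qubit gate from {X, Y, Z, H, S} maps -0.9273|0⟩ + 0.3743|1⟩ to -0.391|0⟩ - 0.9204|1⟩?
H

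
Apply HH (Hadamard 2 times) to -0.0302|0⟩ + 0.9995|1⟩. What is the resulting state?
-0.0302|0⟩ + 0.9995|1⟩

H² = I, so an even number of Hadamards cancels: H^2 = I and the state is unchanged.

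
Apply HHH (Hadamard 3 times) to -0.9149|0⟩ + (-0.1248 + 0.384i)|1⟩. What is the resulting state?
(-0.7352 + 0.2715i)|0⟩ + (-0.5587 - 0.2715i)|1⟩

H² = I, so H^3 = H: a single Hadamard. With (a, b) = (-0.9149, (-0.1248 + 0.384i)), H gives ((a + b)/√2, (a − b)/√2) = ((-0.7352 + 0.2715i), (-0.5587 - 0.2715i)).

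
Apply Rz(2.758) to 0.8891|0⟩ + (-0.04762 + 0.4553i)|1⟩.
(0.1695 - 0.8728i)|0⟩ + (-0.456 + 0.04004i)|1⟩

Rz(2.758) = [[e^(−iθ/2), 0], [0, e^(iθ/2)]] with e^(±iθ/2) = cos(θ/2) ± i·sin(θ/2); θ = 2.758, cos(θ/2) ≈ 0.190623, sin(θ/2) ≈ 0.981663.
With a = amp(|0⟩) = 0.8891 and b = amp(|1⟩) = (-0.04762 + 0.4553i):
new amp(|0⟩) = (0.190623 - 0.981663i)·a = (0.1695 - 0.8728i)
new amp(|1⟩) = (0.190623 + 0.981663i)·b = (-0.456 + 0.04004i)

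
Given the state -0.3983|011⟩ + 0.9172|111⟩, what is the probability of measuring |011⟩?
0.1586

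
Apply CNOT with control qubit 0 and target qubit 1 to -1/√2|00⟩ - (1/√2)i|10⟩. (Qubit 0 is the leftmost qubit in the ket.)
-1/√2|00⟩ - (1/√2)i|11⟩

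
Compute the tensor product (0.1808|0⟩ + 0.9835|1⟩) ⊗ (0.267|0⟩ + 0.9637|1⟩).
0.04827|00⟩ + 0.1742|01⟩ + 0.2626|10⟩ + 0.9478|11⟩

amp(|b₁b₂…⟩) = product of the factor amplitudes for bits b₁, b₂, …; only kets whose every factor amplitude is nonzero survive.
|00⟩: (0.1808)(0.267) = 0.04827
|01⟩: (0.1808)(0.9637) = 0.1742
|10⟩: (0.9835)(0.267) = 0.2626
|11⟩: (0.9835)(0.9637) = 0.9478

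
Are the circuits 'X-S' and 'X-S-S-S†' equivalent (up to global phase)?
Yes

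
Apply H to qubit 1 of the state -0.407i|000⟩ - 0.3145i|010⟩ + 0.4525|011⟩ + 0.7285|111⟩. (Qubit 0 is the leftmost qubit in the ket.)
-0.5102i|000⟩ + 0.32|001⟩ - 0.06541i|010⟩ - 0.32|011⟩ + 0.5151|101⟩ - 0.5151|111⟩

H on qubit 1 mixes each pair of kets that differ only in qubit 1: amplitudes (a, b) of (|…0…⟩, |…1…⟩) become ((a + b)/√2, (a − b)/√2). Kets absent from the input have amplitude 0.
(|000⟩, |010⟩): (a, b) = (-0.407i, -0.3145i) → (-0.5102i, -0.06541i)
(|001⟩, |011⟩): (a, b) = (0, 0.4525) → (0.32, -0.32)
(|101⟩, |111⟩): (a, b) = (0, 0.7285) → (0.5151, -0.5151)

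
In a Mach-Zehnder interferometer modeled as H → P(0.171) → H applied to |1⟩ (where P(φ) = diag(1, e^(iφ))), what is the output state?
(0.007292 - 0.08508i)|0⟩ + (0.9927 + 0.08508i)|1⟩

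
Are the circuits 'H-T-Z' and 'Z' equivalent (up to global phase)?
No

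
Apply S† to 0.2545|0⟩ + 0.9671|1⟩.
0.2545|0⟩ - 0.9671i|1⟩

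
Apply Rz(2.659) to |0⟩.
(0.239 - 0.971i)|0⟩

Rz(2.659) = [[e^(−iθ/2), 0], [0, e^(iθ/2)]] with e^(±iθ/2) = cos(θ/2) ± i·sin(θ/2); θ = 2.659, cos(θ/2) ≈ 0.238962, sin(θ/2) ≈ 0.971029.
With a = amp(|0⟩) = 1 and b = amp(|1⟩) = 0:
new amp(|0⟩) = (0.238962 - 0.971029i)·a = (0.239 - 0.971i)
new amp(|1⟩) = (0.238962 + 0.971029i)·b = 0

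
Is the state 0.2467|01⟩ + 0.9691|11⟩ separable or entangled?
Separable

Writing the state as a|00⟩ + b|01⟩ + c|10⟩ + d|11⟩, it is a product state iff ad − bc = 0.
Here (a, b, c, d) = (0, 0.2467, 0, 0.9691): ad − bc = (0)(0.9691) − (0.2467)(0) = 0, so the state is separable.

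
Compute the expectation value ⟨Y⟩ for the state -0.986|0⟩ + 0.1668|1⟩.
0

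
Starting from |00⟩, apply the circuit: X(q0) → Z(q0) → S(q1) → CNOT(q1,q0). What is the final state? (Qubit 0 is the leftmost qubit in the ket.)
-|10⟩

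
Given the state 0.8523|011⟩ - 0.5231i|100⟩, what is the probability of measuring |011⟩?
0.7264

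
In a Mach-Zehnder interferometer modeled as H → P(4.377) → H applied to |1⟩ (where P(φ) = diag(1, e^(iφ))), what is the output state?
(0.6646 + 0.4721i)|0⟩ + (0.3354 - 0.4721i)|1⟩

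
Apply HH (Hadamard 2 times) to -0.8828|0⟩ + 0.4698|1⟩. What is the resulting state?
-0.8828|0⟩ + 0.4698|1⟩

H² = I, so an even number of Hadamards cancels: H^2 = I and the state is unchanged.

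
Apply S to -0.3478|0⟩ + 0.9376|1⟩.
-0.3478|0⟩ + 0.9376i|1⟩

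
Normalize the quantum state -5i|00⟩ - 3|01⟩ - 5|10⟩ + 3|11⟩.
-0.6063i|00⟩ - 0.3638|01⟩ - 0.6063|10⟩ + 0.3638|11⟩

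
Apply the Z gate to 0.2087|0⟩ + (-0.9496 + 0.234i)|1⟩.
0.2087|0⟩ + (0.9496 - 0.234i)|1⟩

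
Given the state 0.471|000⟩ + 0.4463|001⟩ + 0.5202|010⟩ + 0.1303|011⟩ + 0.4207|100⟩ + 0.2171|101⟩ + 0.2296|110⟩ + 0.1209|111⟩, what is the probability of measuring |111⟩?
0.01462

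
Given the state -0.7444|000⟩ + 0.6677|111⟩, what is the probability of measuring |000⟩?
0.5541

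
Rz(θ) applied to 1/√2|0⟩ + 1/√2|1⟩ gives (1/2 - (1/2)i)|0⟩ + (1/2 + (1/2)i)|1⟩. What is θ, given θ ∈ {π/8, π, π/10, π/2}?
π/2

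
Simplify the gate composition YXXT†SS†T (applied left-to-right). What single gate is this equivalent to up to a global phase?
Y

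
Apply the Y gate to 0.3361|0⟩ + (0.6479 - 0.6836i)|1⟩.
(-0.6836 - 0.6479i)|0⟩ + 0.3361i|1⟩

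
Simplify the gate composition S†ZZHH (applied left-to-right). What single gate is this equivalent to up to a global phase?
S†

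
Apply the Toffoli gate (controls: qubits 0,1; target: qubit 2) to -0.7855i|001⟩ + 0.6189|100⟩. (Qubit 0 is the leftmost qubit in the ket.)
-0.7855i|001⟩ + 0.6189|100⟩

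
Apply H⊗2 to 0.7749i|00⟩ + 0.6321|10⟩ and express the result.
(0.3161 + 0.3875i)|00⟩ + (0.3161 + 0.3875i)|01⟩ + (-0.3161 + 0.3875i)|10⟩ + (-0.3161 + 0.3875i)|11⟩

H⊗2 gives amp(|y⟩) = (1/2) Σ_x (−1)^(x·y) amp(|x⟩), where x·y is the number of positions in which both x and y have a 1.
|00⟩: (0.7749i + 0.6321)/2 = (0.3161 + 0.3875i)
|01⟩: (0.7749i + 0.6321)/2 = (0.3161 + 0.3875i)
|10⟩: (0.7749i - 0.6321)/2 = (-0.3161 + 0.3875i)
|11⟩: (0.7749i - 0.6321)/2 = (-0.3161 + 0.3875i)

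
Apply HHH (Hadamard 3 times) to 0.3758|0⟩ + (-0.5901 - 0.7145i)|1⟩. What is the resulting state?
(-0.1515 - 0.5052i)|0⟩ + (0.683 + 0.5052i)|1⟩

H² = I, so H^3 = H: a single Hadamard. With (a, b) = (0.3758, (-0.5901 - 0.7145i)), H gives ((a + b)/√2, (a − b)/√2) = ((-0.1515 - 0.5052i), (0.683 + 0.5052i)).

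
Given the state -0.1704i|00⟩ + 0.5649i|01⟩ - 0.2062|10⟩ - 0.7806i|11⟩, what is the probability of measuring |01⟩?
0.3191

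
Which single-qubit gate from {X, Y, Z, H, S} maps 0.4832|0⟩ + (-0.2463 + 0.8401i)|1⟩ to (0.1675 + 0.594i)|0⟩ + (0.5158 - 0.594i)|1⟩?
H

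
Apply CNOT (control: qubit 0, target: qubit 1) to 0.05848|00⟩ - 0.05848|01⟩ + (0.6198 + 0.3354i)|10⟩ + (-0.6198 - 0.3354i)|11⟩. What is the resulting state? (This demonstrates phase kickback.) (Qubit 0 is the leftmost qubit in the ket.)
0.05848|00⟩ - 0.05848|01⟩ + (-0.6198 - 0.3354i)|10⟩ + (0.6198 + 0.3354i)|11⟩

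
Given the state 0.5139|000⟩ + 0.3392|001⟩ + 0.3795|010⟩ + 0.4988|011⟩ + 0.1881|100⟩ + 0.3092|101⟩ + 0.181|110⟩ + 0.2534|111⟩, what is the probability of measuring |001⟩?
0.1151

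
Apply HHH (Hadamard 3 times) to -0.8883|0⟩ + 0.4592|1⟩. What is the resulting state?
-0.3034|0⟩ - 0.9528|1⟩

H² = I, so H^3 = H: a single Hadamard. With (a, b) = (-0.8883, 0.4592), H gives ((a + b)/√2, (a − b)/√2) = (-0.3034, -0.9528).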